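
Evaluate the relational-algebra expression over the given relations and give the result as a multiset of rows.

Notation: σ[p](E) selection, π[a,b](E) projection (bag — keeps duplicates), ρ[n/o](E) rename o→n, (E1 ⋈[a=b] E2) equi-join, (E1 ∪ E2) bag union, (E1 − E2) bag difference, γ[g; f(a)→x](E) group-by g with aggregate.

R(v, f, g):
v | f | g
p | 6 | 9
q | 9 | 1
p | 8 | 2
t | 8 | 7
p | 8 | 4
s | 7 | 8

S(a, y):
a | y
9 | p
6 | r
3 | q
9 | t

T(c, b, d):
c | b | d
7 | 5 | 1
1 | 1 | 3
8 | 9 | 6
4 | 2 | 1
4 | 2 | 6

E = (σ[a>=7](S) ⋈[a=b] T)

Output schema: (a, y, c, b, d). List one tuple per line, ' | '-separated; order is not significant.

Subexpression sizes:
  S → 4
  σ[a>=7](S) → 2
  T → 5
  (σ[a>=7](S) ⋈[a=b] T) → 2

== RESULT ==
a | y | c | b | d
9 | p | 8 | 9 | 6
9 | t | 8 | 9 | 6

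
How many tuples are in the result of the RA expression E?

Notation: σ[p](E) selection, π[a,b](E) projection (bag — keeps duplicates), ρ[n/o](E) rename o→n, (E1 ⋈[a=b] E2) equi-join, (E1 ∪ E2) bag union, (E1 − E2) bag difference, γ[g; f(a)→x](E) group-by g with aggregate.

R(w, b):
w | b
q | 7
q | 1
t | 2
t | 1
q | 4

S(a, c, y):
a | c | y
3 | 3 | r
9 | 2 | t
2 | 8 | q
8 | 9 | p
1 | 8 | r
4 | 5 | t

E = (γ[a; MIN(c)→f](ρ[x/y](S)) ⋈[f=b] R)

Per-node cardinality:
  S → 6
  ρ[x/y](S) → 6
  γ[a; MIN(c)→f](ρ[x/y](S)) → 6
  R → 5
  (γ[a; MIN(c)→f](ρ[x/y](S)) ⋈[f=b] R) → 1

|E| = 1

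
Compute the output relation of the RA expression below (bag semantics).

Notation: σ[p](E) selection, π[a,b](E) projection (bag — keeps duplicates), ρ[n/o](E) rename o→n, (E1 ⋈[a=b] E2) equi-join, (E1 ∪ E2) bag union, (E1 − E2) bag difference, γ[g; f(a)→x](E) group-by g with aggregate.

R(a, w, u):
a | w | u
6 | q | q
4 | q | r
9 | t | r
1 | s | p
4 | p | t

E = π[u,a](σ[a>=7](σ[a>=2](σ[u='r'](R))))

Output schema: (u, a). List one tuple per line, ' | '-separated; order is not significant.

Stepwise |·|:
  R → 5
  σ[u='r'](R) → 2
  σ[a>=2](σ[u='r'](R)) → 2
  σ[a>=7](σ[a>=2](σ[u='r'](R))) → 1
  π[u,a](σ[a>=7](σ[a>=2](σ[u='r'](R)))) → 1

== RESULT ==
u | a
r | 9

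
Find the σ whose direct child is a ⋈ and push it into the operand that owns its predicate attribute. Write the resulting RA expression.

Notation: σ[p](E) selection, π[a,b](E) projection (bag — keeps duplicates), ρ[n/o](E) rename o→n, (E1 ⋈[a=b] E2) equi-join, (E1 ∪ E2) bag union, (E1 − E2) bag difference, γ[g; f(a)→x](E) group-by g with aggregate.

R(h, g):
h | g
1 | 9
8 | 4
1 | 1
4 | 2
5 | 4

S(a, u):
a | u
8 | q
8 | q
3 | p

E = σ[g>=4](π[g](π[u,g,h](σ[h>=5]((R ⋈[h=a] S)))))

σ filters on h, owned by the left side.
E' = σ[g>=4](π[g](π[u,g,h]((σ[h>=5](R) ⋈[h=a] S))))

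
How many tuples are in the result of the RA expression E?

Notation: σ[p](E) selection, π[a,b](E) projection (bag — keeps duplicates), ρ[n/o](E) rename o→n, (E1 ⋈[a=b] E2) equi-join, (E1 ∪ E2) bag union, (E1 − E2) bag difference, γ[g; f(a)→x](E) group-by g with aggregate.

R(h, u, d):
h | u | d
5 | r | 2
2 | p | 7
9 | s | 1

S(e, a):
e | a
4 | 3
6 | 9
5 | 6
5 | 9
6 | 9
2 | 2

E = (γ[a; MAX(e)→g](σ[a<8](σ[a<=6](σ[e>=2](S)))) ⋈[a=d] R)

Stepwise |·|:
  S → 6
  σ[e>=2](S) → 6
  σ[a<=6](σ[e>=2](S)) → 3
  σ[a<8](σ[a<=6](σ[e>=2](S))) → 3
  γ[a; MAX(e)→g](σ[a<8](σ[a<=6](σ[e>=2](S)))) → 3
  R → 3
  (γ[a; MAX(e)→g](σ[a<8](σ[a<=6](σ[e>=2](S)))) ⋈[a=d] R) → 1

|E| = 1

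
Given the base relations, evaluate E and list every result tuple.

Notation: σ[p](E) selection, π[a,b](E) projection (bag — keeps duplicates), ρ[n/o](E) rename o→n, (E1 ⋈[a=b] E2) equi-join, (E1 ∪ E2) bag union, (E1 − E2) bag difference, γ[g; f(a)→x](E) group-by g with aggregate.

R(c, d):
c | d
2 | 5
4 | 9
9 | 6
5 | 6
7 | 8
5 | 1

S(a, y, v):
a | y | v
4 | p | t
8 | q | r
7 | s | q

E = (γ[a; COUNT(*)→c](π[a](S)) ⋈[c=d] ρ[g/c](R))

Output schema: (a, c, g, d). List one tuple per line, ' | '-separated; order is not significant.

Per-node cardinality:
  S → 3
  π[a](S) → 3
  γ[a; COUNT(*)→c](π[a](S)) → 3
  R → 6
  ρ[g/c](R) → 6
  (γ[a; COUNT(*)→c](π[a](S)) ⋈[c=d] ρ[g/c](R)) → 3

== RESULT ==
a | c | g | d
4 | 1 | 5 | 1
7 | 1 | 5 | 1
8 | 1 | 5 | 1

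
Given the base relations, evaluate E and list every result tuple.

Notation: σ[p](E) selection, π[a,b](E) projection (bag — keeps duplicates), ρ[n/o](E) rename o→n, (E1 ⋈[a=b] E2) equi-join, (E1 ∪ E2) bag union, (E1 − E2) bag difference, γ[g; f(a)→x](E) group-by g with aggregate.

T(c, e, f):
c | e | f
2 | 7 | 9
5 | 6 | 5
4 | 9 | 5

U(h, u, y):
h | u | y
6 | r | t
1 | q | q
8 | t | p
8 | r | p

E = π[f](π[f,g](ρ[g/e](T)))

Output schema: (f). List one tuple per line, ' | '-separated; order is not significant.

Row counts bottom-up:
  T → 3
  ρ[g/e](T) → 3
  π[f,g](ρ[g/e](T)) → 3
  π[f](π[f,g](ρ[g/e](T))) → 3

== RESULT ==
f
5
5
9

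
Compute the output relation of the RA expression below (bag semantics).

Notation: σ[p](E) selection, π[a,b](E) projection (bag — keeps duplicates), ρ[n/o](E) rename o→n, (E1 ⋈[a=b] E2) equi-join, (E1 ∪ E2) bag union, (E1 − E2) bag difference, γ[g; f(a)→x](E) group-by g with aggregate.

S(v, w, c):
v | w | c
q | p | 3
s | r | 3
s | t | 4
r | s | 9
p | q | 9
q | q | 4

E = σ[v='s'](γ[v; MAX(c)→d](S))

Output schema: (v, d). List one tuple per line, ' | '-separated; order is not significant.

Row counts bottom-up:
  S → 6
  γ[v; MAX(c)→d](S) → 4
  σ[v='s'](γ[v; MAX(c)→d](S)) → 1

== RESULT ==
v | d
s | 4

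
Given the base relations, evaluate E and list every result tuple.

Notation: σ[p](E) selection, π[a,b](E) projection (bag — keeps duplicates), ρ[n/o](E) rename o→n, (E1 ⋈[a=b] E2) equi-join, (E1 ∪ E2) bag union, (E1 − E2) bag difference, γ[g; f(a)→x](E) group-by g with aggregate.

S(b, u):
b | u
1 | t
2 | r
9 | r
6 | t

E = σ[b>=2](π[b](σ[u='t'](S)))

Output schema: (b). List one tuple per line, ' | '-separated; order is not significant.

Row counts bottom-up:
  S → 4
  σ[u='t'](S) → 2
  π[b](σ[u='t'](S)) → 2
  σ[b>=2](π[b](σ[u='t'](S))) → 1

== RESULT ==
b
6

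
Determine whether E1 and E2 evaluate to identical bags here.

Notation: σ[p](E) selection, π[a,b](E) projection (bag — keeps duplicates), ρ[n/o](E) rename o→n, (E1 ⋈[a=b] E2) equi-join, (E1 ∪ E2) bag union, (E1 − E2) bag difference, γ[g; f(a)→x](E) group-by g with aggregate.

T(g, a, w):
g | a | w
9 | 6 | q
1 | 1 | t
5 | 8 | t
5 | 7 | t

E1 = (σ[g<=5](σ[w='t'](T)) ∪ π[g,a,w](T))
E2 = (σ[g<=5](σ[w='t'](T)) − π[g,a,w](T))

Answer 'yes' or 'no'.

E1 subexpression sizes:
  T → 4
  σ[w='t'](T) → 3
  σ[g<=5](σ[w='t'](T)) → 3
  T → 4
  π[g,a,w](T) → 4
  (σ[g<=5](σ[w='t'](T)) ∪ π[g,a,w](T)) → 7
E2 subexpression sizes:
  T → 4
  σ[w='t'](T) → 3
  σ[g<=5](σ[w='t'](T)) → 3
  T → 4
  π[g,a,w](T) → 4
  (σ[g<=5](σ[w='t'](T)) − π[g,a,w](T)) → 0

E1 result:
g | a | w
1 | 1 | t
1 | 1 | t
5 | 7 | t
5 | 7 | t
5 | 8 | t
5 | 8 | t
9 | 6 | q
E2 result:
g | a | w
(0 rows)
Witness: (5, 8, 't') appears 2× in E1 but 0× in E2.

no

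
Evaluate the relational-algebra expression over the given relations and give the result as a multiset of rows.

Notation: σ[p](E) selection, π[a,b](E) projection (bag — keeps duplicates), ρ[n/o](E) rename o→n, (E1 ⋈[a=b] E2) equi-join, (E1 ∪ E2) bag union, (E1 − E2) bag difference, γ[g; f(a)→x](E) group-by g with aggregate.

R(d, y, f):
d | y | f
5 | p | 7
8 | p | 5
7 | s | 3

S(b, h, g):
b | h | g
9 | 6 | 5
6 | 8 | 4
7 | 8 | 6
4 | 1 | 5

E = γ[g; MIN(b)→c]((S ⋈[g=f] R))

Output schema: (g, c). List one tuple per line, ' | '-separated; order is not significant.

Row counts bottom-up:
  S → 4
  R → 3
  (S ⋈[g=f] R) → 2
  γ[g; MIN(b)→c]((S ⋈[g=f] R)) → 1

== RESULT ==
g | c
5 | 4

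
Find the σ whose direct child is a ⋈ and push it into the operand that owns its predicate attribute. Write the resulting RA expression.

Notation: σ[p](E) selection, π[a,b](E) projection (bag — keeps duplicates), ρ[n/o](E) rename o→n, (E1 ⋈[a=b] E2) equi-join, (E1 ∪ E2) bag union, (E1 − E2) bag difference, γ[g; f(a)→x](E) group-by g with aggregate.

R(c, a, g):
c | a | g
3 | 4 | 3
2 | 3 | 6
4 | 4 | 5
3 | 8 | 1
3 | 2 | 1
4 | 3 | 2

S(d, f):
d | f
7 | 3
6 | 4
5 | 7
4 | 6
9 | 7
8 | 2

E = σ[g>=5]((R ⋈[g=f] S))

σ filters on g, owned by the left side.
E' = (σ[g>=5](R) ⋈[g=f] S)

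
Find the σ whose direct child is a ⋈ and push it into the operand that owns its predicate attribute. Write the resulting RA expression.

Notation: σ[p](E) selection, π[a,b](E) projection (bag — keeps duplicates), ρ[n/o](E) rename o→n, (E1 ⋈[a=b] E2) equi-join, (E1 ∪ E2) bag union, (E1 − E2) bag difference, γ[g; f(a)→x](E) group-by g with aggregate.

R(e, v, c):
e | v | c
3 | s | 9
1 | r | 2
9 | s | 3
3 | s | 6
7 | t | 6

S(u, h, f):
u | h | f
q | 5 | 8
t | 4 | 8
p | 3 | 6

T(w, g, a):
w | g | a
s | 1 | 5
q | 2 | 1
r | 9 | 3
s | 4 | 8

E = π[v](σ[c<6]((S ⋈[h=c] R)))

σ filters on c, owned by the right side.
E' = π[v]((S ⋈[h=c] σ[c<6](R)))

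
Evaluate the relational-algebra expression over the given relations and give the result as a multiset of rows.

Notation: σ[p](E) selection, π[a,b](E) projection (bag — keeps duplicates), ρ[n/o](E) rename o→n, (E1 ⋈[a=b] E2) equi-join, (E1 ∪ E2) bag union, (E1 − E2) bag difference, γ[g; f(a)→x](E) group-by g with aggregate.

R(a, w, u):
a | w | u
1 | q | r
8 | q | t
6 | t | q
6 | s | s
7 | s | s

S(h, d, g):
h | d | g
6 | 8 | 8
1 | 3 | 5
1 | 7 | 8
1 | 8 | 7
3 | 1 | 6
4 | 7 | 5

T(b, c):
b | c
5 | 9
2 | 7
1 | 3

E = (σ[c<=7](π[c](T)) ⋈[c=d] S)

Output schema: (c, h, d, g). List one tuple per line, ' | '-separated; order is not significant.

Stepwise |·|:
  T → 3
  π[c](T) → 3
  σ[c<=7](π[c](T)) → 2
  S → 6
  (σ[c<=7](π[c](T)) ⋈[c=d] S) → 3

== RESULT ==
c | h | d | g
3 | 1 | 3 | 5
7 | 1 | 7 | 8
7 | 4 | 7 | 5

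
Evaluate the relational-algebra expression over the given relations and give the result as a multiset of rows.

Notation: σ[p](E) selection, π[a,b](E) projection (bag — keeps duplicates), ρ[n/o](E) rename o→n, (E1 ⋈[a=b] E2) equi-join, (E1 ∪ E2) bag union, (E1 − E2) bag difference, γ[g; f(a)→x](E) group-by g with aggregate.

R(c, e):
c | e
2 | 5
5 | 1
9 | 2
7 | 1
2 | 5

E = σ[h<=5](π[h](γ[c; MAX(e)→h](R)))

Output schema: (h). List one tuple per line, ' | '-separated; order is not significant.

Per-node cardinality:
  R → 5
  γ[c; MAX(e)→h](R) → 4
  π[h](γ[c; MAX(e)→h](R)) → 4
  σ[h<=5](π[h](γ[c; MAX(e)→h](R))) → 4

== RESULT ==
h
1
1
2
5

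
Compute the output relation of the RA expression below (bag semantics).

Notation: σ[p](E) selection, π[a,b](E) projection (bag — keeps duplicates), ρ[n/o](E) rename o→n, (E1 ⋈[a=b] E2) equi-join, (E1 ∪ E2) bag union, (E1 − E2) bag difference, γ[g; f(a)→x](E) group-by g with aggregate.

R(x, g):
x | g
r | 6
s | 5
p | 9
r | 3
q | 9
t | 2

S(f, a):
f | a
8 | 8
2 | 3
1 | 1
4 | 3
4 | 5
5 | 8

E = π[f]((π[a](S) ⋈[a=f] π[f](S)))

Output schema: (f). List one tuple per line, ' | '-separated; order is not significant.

Subexpression sizes:
  S → 6
  π[a](S) → 6
  S → 6
  π[f](S) → 6
  (π[a](S) ⋈[a=f] π[f](S)) → 4
  π[f]((π[a](S) ⋈[a=f] π[f](S))) → 4

== RESULT ==
f
1
5
8
8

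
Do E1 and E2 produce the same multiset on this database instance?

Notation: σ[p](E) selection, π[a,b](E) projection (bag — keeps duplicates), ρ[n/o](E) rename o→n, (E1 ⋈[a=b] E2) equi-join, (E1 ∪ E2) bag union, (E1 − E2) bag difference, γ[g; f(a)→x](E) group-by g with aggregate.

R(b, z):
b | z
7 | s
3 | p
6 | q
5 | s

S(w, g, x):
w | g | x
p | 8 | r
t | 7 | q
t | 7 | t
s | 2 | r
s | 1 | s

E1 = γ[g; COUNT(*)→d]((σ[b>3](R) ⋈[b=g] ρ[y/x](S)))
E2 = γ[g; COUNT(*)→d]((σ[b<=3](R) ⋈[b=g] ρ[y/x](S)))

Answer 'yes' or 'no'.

E1 stepwise |·|:
  R → 4
  σ[b>3](R) → 3
  S → 5
  ρ[y/x](S) → 5
  (σ[b>3](R) ⋈[b=g] ρ[y/x](S)) → 2
  γ[g; COUNT(*)→d]((σ[b>3](R) ⋈[b=g] ρ[y/x](S))) → 1
E2 stepwise |·|:
  R → 4
  σ[b<=3](R) → 1
  S → 5
  ρ[y/x](S) → 5
  (σ[b<=3](R) ⋈[b=g] ρ[y/x](S)) → 0
  γ[g; COUNT(*)→d]((σ[b<=3](R) ⋈[b=g] ρ[y/x](S))) → 0

E1 result:
g | d
7 | 2
E2 result:
g | d
(0 rows)
Witness: (7, 2) appears 1× in E1 but 0× in E2.

no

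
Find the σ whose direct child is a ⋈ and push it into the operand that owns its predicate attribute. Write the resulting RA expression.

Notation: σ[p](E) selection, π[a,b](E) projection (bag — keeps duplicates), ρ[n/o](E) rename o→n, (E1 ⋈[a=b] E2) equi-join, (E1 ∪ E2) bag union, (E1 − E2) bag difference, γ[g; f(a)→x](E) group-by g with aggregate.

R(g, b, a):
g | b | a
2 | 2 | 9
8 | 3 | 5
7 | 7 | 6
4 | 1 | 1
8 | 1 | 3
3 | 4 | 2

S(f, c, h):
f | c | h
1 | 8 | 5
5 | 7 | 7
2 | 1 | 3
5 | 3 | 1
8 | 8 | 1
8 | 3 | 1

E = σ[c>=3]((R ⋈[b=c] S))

σ filters on c, owned by the right side.
E' = (R ⋈[b=c] σ[c>=3](S))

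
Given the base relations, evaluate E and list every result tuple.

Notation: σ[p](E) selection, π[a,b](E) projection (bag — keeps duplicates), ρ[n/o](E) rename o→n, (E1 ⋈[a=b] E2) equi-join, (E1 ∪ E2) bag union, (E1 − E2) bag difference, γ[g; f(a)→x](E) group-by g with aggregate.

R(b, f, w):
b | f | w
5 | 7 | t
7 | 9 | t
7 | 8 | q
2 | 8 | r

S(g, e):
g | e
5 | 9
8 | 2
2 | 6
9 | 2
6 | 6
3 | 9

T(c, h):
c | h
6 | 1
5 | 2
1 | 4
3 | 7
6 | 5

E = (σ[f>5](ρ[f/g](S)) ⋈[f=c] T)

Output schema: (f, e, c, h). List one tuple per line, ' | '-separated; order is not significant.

Per-node cardinality:
  S → 6
  ρ[f/g](S) → 6
  σ[f>5](ρ[f/g](S)) → 3
  T → 5
  (σ[f>5](ρ[f/g](S)) ⋈[f=c] T) → 2

== RESULT ==
f | e | c | h
6 | 6 | 6 | 1
6 | 6 | 6 | 5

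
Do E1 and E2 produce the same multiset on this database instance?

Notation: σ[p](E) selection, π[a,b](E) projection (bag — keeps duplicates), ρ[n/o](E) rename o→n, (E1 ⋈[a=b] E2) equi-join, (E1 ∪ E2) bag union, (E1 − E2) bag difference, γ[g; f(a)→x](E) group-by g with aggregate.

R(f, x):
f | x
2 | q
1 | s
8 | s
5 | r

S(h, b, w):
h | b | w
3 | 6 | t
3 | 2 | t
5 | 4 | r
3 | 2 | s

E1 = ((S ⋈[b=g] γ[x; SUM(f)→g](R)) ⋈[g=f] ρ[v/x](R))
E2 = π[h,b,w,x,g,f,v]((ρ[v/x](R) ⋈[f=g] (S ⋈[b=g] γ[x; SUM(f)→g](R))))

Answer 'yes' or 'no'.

E1 stepwise |·|:
  S → 4
  R → 4
  γ[x; SUM(f)→g](R) → 3
  (S ⋈[b=g] γ[x; SUM(f)→g](R)) → 2
  R → 4
  ρ[v/x](R) → 4
  ((S ⋈[b=g] γ[x; SUM(f)→g](R)) ⋈[g=f] ρ[v/x](R)) → 2
E2 stepwise |·|:
  R → 4
  ρ[v/x](R) → 4
  S → 4
  R → 4
  γ[x; SUM(f)→g](R) → 3
  (S ⋈[b=g] γ[x; SUM(f)→g](R)) → 2
  (ρ[v/x](R) ⋈[f=g] (S ⋈[b=g] γ[x; SUM(f)→g](R))) → 2
  π[h,b,w,x,g,f,v]((ρ[v/x](R) ⋈[f=g] (S ⋈[b=g] γ[x; SUM(f)→g](R)))) → 2

E1 and E2 produce the same multiset:
h | b | w | x | g | f | v
3 | 2 | s | q | 2 | 2 | q
3 | 2 | t | q | 2 | 2 | q

yes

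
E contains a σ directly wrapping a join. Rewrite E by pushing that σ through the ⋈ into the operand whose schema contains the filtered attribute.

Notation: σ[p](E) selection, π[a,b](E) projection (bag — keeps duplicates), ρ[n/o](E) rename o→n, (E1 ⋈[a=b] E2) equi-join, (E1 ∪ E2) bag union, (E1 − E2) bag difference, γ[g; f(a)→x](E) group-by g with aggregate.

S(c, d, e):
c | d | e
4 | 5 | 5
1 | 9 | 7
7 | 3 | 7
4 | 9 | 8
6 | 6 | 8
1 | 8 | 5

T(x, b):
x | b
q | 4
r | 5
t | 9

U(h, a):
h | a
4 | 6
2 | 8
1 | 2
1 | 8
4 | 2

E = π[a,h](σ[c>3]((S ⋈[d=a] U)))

σ filters on c, owned by the left side.
E' = π[a,h]((σ[c>3](S) ⋈[d=a] U))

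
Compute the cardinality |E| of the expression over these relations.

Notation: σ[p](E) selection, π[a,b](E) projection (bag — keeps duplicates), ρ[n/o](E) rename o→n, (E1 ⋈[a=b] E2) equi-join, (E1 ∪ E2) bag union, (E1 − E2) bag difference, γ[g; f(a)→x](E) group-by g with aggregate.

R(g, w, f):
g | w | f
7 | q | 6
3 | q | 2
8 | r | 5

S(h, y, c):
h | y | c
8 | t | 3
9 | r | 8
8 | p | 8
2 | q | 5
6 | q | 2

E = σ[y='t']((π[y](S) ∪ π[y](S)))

Stepwise |·|:
  S → 5
  π[y](S) → 5
  S → 5
  π[y](S) → 5
  (π[y](S) ∪ π[y](S)) → 10
  σ[y='t']((π[y](S) ∪ π[y](S))) → 2

|E| = 2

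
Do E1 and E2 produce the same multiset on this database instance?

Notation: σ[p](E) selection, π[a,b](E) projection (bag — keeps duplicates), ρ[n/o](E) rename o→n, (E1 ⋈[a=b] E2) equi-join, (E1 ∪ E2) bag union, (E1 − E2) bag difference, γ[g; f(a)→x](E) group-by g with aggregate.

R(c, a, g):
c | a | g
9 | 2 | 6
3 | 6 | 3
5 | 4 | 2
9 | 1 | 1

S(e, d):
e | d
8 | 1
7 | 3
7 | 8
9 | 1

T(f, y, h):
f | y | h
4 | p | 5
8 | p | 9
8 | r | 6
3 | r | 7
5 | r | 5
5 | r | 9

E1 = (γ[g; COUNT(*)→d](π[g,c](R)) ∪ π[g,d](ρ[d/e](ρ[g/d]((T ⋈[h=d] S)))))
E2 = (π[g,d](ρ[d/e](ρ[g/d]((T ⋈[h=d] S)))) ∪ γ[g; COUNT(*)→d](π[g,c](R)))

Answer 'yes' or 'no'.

E1 stepwise |·|:
  R → 4
  π[g,c](R) → 4
  γ[g; COUNT(*)→d](π[g,c](R)) → 4
  T → 6
  S → 4
  (T ⋈[h=d] S) → 0
  ρ[g/d]((T ⋈[h=d] S)) → 0
  ρ[d/e](ρ[g/d]((T ⋈[h=d] S))) → 0
  π[g,d](ρ[d/e](ρ[g/d]((T ⋈[h=d] S)))) → 0
  (γ[g; COUNT(*)→d](π[g,c](R)) ∪ π[g,d](ρ[d/e](ρ[g/d]((T ⋈[h=d] S))))) → 4
E2 stepwise |·|:
  T → 6
  S → 4
  (T ⋈[h=d] S) → 0
  ρ[g/d]((T ⋈[h=d] S)) → 0
  ρ[d/e](ρ[g/d]((T ⋈[h=d] S))) → 0
  π[g,d](ρ[d/e](ρ[g/d]((T ⋈[h=d] S)))) → 0
  R → 4
  π[g,c](R) → 4
  γ[g; COUNT(*)→d](π[g,c](R)) → 4
  (π[g,d](ρ[d/e](ρ[g/d]((T ⋈[h=d] S)))) ∪ γ[g; COUNT(*)→d](π[g,c](R))) → 4

E1 and E2 produce the same multiset:
g | d
1 | 1
2 | 1
3 | 1
6 | 1

yes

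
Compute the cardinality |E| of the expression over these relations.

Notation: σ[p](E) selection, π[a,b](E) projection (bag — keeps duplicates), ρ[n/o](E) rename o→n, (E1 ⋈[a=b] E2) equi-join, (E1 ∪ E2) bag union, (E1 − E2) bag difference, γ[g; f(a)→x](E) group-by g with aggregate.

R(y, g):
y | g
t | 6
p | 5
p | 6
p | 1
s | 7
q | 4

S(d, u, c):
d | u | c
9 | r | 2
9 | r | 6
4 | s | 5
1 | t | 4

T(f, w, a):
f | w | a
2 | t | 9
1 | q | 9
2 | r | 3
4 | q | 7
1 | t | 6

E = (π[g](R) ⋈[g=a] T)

Subexpression sizes:
  R → 6
  π[g](R) → 6
  T → 5
  (π[g](R) ⋈[g=a] T) → 3

|E| = 3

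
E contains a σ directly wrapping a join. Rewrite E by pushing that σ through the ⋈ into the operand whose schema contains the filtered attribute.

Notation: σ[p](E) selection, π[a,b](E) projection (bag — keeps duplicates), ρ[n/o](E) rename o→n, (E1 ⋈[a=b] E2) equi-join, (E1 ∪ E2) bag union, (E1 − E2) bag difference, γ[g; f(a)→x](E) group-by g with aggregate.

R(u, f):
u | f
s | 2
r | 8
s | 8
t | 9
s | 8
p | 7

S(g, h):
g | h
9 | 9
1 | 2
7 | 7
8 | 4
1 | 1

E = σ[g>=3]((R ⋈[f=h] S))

σ filters on g, owned by the right side.
E' = (R ⋈[f=h] σ[g>=3](S))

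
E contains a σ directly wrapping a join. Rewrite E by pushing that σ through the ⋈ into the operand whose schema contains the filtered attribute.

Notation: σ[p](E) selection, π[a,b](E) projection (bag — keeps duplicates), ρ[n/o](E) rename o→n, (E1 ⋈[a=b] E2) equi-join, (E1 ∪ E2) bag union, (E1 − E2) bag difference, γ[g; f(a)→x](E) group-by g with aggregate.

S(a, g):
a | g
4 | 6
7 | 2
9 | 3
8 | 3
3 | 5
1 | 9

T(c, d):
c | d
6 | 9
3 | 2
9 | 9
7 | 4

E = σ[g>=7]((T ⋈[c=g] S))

σ filters on g, owned by the right side.
E' = (T ⋈[c=g] σ[g>=7](S))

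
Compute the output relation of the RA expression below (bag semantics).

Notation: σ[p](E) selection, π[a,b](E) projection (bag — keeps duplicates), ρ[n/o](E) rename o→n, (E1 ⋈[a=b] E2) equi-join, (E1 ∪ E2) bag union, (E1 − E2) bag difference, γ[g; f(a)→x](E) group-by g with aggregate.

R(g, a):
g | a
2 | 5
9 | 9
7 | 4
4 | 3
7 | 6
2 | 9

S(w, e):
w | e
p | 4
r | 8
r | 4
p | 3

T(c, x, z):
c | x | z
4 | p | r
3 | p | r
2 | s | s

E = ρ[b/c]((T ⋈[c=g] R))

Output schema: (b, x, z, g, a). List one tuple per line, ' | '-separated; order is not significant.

Stepwise |·|:
  T → 3
  R → 6
  (T ⋈[c=g] R) → 3
  ρ[b/c]((T ⋈[c=g] R)) → 3

== RESULT ==
b | x | z | g | a
2 | s | s | 2 | 5
2 | s | s | 2 | 9
4 | p | r | 4 | 3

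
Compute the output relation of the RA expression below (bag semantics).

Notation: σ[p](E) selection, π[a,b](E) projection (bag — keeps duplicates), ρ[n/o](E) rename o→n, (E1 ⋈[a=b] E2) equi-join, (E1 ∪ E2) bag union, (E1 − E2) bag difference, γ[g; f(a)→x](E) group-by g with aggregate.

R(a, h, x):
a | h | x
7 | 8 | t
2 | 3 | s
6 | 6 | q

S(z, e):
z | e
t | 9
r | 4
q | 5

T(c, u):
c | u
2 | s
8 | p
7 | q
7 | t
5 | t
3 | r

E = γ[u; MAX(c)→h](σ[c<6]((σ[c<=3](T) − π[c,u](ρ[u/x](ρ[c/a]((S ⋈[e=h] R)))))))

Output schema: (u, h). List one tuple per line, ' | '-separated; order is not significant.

Per-node cardinality:
  T → 6
  σ[c<=3](T) → 2
  S → 3
  R → 3
  (S ⋈[e=h] R) → 0
  ρ[c/a]((S ⋈[e=h] R)) → 0
  ρ[u/x](ρ[c/a]((S ⋈[e=h] R))) → 0
  π[c,u](ρ[u/x](ρ[c/a]((S ⋈[e=h] R)))) → 0
  (σ[c<=3](T) − π[c,u](ρ[u/x](ρ[c/a]((S ⋈[e=h] R))))) → 2
  σ[c<6]((σ[c<=3](T) − π[c,u](ρ[u/x](ρ[c/a]((S ⋈[e=h] R)))))) → 2
  γ[u; MAX(c)→h](σ[c<6]((σ[c<=3](T) − π[c,u](ρ[u/x](ρ[c/a]((S ⋈[e=h] R))))))) → 2

== RESULT ==
u | h
r | 3
s | 2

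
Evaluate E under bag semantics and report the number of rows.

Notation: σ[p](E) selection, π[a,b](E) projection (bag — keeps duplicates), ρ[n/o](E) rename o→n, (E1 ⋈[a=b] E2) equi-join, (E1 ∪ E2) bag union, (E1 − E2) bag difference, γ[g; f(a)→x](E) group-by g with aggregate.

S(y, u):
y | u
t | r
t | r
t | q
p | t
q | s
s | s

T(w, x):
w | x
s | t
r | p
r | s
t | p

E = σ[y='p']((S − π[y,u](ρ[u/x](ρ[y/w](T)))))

Per-node cardinality:
  S → 6
  T → 4
  ρ[y/w](T) → 4
  ρ[u/x](ρ[y/w](T)) → 4
  π[y,u](ρ[u/x](ρ[y/w](T))) → 4
  (S − π[y,u](ρ[u/x](ρ[y/w](T)))) → 6
  σ[y='p']((S − π[y,u](ρ[u/x](ρ[y/w](T))))) → 1

|E| = 1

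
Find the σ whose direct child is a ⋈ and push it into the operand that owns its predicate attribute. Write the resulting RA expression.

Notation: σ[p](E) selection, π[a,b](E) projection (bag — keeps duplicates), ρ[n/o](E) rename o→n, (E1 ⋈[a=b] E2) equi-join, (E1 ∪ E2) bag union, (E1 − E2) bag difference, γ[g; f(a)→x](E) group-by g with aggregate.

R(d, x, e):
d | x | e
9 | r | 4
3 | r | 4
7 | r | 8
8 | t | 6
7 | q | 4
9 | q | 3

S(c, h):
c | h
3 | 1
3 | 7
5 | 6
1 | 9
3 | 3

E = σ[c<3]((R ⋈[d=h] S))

σ filters on c, owned by the right side.
E' = (R ⋈[d=h] σ[c<3](S))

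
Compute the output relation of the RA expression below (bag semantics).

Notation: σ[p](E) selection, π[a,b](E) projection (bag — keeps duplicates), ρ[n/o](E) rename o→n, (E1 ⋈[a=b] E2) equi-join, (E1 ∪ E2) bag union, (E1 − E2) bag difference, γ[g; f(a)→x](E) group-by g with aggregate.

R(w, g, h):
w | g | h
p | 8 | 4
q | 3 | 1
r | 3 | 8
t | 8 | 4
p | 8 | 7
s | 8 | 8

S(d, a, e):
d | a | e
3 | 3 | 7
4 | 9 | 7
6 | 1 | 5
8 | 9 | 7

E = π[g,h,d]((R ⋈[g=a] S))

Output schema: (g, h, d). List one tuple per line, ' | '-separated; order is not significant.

Per-node cardinality:
  R → 6
  S → 4
  (R ⋈[g=a] S) → 2
  π[g,h,d]((R ⋈[g=a] S)) → 2

== RESULT ==
g | h | d
3 | 1 | 3
3 | 8 | 3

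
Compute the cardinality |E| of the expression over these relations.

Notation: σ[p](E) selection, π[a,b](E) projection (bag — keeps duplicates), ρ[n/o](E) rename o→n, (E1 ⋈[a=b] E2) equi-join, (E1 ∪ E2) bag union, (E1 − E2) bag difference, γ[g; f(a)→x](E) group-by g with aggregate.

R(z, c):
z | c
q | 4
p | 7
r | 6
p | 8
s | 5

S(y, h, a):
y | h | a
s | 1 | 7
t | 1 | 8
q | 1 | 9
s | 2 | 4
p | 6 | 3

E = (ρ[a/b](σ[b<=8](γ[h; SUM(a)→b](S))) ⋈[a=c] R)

Subexpression sizes:
  S → 5
  γ[h; SUM(a)→b](S) → 3
  σ[b<=8](γ[h; SUM(a)→b](S)) → 2
  ρ[a/b](σ[b<=8](γ[h; SUM(a)→b](S))) → 2
  R → 5
  (ρ[a/b](σ[b<=8](γ[h; SUM(a)→b](S))) ⋈[a=c] R) → 1

|E| = 1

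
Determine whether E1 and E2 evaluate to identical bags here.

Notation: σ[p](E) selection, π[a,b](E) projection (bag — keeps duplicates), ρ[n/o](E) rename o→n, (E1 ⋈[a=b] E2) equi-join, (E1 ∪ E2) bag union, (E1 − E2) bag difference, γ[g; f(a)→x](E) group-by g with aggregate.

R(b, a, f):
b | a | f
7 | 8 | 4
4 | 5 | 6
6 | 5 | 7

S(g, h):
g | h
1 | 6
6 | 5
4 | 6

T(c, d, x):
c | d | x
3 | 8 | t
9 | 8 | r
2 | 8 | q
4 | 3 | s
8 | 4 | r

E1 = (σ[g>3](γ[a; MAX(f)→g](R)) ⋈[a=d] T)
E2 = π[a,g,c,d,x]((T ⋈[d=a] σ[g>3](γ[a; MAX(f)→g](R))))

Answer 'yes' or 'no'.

E1 subexpression sizes:
  R → 3
  γ[a; MAX(f)→g](R) → 2
  σ[g>3](γ[a; MAX(f)→g](R)) → 2
  T → 5
  (σ[g>3](γ[a; MAX(f)→g](R)) ⋈[a=d] T) → 3
E2 subexpression sizes:
  T → 5
  R → 3
  γ[a; MAX(f)→g](R) → 2
  σ[g>3](γ[a; MAX(f)→g](R)) → 2
  (T ⋈[d=a] σ[g>3](γ[a; MAX(f)→g](R))) → 3
  π[a,g,c,d,x]((T ⋈[d=a] σ[g>3](γ[a; MAX(f)→g](R)))) → 3

E1 and E2 produce the same multiset:
a | g | c | d | x
8 | 4 | 2 | 8 | q
8 | 4 | 3 | 8 | t
8 | 4 | 9 | 8 | r

yes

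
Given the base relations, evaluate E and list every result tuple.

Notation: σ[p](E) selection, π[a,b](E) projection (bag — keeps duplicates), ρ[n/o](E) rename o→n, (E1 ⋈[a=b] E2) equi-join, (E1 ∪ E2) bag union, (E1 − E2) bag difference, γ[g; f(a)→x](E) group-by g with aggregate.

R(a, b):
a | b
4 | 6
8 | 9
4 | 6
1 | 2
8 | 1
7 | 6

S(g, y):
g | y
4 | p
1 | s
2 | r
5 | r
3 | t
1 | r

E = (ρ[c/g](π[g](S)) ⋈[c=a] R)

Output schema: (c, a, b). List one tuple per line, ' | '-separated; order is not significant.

Per-node cardinality:
  S → 6
  π[g](S) → 6
  ρ[c/g](π[g](S)) → 6
  R → 6
  (ρ[c/g](π[g](S)) ⋈[c=a] R) → 4

== RESULT ==
c | a | b
1 | 1 | 2
1 | 1 | 2
4 | 4 | 6
4 | 4 | 6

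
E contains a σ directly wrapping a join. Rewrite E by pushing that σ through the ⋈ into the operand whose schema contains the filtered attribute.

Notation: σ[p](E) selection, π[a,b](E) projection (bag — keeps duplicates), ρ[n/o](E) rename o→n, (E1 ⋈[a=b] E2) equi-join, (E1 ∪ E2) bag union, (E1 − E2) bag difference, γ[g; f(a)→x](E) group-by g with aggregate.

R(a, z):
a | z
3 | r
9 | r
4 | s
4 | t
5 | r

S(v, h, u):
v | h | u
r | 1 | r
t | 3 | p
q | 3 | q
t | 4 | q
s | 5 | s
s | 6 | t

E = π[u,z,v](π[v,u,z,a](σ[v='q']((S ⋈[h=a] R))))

σ filters on v, owned by the left side.
E' = π[u,z,v](π[v,u,z,a]((σ[v='q'](S) ⋈[h=a] R)))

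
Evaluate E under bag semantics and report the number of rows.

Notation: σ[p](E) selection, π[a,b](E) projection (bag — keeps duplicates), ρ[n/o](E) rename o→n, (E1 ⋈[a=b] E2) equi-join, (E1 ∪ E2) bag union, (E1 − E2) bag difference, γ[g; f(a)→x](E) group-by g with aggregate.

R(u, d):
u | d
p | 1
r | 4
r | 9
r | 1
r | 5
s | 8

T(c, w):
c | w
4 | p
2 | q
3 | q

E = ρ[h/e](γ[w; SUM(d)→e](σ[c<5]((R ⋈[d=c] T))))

Row counts bottom-up:
  R → 6
  T → 3
  (R ⋈[d=c] T) → 1
  σ[c<5]((R ⋈[d=c] T)) → 1
  γ[w; SUM(d)→e](σ[c<5]((R ⋈[d=c] T))) → 1
  ρ[h/e](γ[w; SUM(d)→e](σ[c<5]((R ⋈[d=c] T)))) → 1

|E| = 1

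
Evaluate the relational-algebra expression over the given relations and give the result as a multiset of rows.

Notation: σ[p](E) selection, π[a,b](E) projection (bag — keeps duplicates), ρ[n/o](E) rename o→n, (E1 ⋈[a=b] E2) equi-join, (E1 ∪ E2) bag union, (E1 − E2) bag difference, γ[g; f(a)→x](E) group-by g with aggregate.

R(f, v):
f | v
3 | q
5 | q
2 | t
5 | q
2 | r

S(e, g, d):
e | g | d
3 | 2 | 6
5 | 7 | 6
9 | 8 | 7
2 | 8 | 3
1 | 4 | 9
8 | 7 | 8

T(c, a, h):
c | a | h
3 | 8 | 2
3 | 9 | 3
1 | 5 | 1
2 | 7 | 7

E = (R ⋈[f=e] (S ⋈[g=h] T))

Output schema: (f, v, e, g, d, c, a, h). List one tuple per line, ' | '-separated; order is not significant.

Per-node cardinality:
  R → 5
  S → 6
  T → 4
  (S ⋈[g=h] T) → 3
  (R ⋈[f=e] (S ⋈[g=h] T)) → 3

== RESULT ==
f | v | e | g | d | c | a | h
3 | q | 3 | 2 | 6 | 3 | 8 | 2
5 | q | 5 | 7 | 6 | 2 | 7 | 7
5 | q | 5 | 7 | 6 | 2 | 7 | 7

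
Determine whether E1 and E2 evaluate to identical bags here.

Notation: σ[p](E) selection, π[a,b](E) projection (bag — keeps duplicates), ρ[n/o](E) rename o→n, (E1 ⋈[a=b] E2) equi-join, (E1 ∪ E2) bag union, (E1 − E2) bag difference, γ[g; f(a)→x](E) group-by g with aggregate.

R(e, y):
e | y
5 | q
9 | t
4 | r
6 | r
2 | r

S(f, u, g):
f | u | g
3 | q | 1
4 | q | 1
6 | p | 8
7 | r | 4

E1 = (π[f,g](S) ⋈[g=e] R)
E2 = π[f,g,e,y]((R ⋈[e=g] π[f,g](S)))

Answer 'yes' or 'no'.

E1 row counts bottom-up:
  S → 4
  π[f,g](S) → 4
  R → 5
  (π[f,g](S) ⋈[g=e] R) → 1
E2 row counts bottom-up:
  R → 5
  S → 4
  π[f,g](S) → 4
  (R ⋈[e=g] π[f,g](S)) → 1
  π[f,g,e,y]((R ⋈[e=g] π[f,g](S))) → 1

E1 and E2 produce the same multiset:
f | g | e | y
7 | 4 | 4 | r

yes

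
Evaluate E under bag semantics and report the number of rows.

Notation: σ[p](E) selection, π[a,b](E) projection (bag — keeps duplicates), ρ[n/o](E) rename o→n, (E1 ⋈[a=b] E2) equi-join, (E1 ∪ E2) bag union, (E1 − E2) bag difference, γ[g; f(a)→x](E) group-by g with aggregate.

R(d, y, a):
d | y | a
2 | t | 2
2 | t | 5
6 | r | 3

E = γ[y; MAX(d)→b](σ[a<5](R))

Stepwise |·|:
  R → 3
  σ[a<5](R) → 2
  γ[y; MAX(d)→b](σ[a<5](R)) → 2

|E| = 2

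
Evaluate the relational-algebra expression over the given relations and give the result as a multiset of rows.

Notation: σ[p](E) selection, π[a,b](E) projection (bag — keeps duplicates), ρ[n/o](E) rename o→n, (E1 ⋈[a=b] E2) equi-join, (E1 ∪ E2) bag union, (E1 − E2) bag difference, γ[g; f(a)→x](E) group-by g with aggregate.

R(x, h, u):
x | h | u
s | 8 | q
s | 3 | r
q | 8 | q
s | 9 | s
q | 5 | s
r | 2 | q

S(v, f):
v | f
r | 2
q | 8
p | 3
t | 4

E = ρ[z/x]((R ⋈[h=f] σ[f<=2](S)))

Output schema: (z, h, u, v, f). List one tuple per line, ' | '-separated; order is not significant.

Subexpression sizes:
  R → 6
  S → 4
  σ[f<=2](S) → 1
  (R ⋈[h=f] σ[f<=2](S)) → 1
  ρ[z/x]((R ⋈[h=f] σ[f<=2](S))) → 1

== RESULT ==
z | h | u | v | f
r | 2 | q | r | 2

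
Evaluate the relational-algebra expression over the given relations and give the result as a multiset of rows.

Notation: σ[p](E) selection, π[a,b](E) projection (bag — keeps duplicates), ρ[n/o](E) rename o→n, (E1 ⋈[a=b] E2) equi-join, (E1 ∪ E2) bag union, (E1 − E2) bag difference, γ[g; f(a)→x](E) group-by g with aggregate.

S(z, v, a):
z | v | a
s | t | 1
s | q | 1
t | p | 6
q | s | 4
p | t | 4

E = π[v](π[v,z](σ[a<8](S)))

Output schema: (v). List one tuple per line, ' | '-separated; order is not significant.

Row counts bottom-up:
  S → 5
  σ[a<8](S) → 5
  π[v,z](σ[a<8](S)) → 5
  π[v](π[v,z](σ[a<8](S))) → 5

== RESULT ==
v
p
q
s
t
t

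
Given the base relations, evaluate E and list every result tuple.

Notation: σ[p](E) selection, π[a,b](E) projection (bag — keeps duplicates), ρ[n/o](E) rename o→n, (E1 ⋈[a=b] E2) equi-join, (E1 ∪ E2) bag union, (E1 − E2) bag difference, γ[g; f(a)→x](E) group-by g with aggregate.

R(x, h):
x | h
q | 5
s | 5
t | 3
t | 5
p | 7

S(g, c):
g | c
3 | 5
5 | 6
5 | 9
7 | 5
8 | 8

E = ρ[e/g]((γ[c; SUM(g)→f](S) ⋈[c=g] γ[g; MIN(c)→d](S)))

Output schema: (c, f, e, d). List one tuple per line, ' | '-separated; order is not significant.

Per-node cardinality:
  S → 5
  γ[c; SUM(g)→f](S) → 4
  S → 5
  γ[g; MIN(c)→d](S) → 4
  (γ[c; SUM(g)→f](S) ⋈[c=g] γ[g; MIN(c)→d](S)) → 2
  ρ[e/g]((γ[c; SUM(g)→f](S) ⋈[c=g] γ[g; MIN(c)→d](S))) → 2

== RESULT ==
c | f | e | d
5 | 10 | 5 | 6
8 | 8 | 8 | 8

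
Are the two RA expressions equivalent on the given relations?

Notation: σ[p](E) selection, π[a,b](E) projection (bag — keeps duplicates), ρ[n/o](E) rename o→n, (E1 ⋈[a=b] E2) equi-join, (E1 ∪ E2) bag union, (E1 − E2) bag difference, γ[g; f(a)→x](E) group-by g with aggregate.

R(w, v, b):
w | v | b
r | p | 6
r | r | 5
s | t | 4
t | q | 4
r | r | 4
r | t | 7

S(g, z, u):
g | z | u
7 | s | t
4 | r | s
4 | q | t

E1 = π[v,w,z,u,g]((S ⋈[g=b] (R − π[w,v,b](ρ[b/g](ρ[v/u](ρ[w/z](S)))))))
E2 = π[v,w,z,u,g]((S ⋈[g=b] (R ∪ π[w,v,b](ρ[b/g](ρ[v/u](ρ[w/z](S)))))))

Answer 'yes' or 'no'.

E1 per-node cardinality:
  S → 3
  R → 6
  S → 3
  ρ[w/z](S) → 3
  ρ[v/u](ρ[w/z](S)) → 3
  ρ[b/g](ρ[v/u](ρ[w/z](S))) → 3
  π[w,v,b](ρ[b/g](ρ[v/u](ρ[w/z](S)))) → 3
  (R − π[w,v,b](ρ[b/g](ρ[v/u](ρ[w/z](S))))) → 6
  (S ⋈[g=b] (R − π[w,v,b](ρ[b/g](ρ[v/u](ρ[w/z](S)))))) → 7
  π[v,w,z,u,g]((S ⋈[g=b] (R − π[w,v,b](ρ[b/g](ρ[v/u](ρ[w/z](S))))))) → 7
E2 per-node cardinality:
  S → 3
  R → 6
  S → 3
  ρ[w/z](S) → 3
  ρ[v/u](ρ[w/z](S)) → 3
  ρ[b/g](ρ[v/u](ρ[w/z](S))) → 3
  π[w,v,b](ρ[b/g](ρ[v/u](ρ[w/z](S)))) → 3
  (R ∪ π[w,v,b](ρ[b/g](ρ[v/u](ρ[w/z](S))))) → 9
  (S ⋈[g=b] (R ∪ π[w,v,b](ρ[b/g](ρ[v/u](ρ[w/z](S)))))) → 12
  π[v,w,z,u,g]((S ⋈[g=b] (R ∪ π[w,v,b](ρ[b/g](ρ[v/u](ρ[w/z](S))))))) → 12

E1 result:
v | w | z | u | g
q | t | q | t | 4
q | t | r | s | 4
r | r | q | t | 4
r | r | r | s | 4
t | r | s | t | 7
t | s | q | t | 4
t | s | r | s | 4
E2 result:
v | w | z | u | g
q | t | q | t | 4
q | t | r | s | 4
r | r | q | t | 4
r | r | r | s | 4
s | r | q | t | 4
s | r | r | s | 4
t | q | q | t | 4
t | q | r | s | 4
t | r | s | t | 7
t | s | q | t | 4
t | s | r | s | 4
t | s | s | t | 7
Witness: ('t', 'q', 'q', 't', 4) appears 0× in E1 but 1× in E2.

no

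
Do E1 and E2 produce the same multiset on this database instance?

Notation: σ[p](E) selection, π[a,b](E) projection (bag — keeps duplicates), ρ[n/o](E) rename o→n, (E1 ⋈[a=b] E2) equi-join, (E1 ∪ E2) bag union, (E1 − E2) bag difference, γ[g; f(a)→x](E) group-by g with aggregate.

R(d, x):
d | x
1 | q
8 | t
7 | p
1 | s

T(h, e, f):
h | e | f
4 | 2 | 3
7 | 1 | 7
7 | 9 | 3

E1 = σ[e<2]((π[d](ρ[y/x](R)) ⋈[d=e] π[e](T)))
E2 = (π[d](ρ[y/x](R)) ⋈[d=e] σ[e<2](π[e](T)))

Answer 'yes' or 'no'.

E1 stepwise |·|:
  R → 4
  ρ[y/x](R) → 4
  π[d](ρ[y/x](R)) → 4
  T → 3
  π[e](T) → 3
  (π[d](ρ[y/x](R)) ⋈[d=e] π[e](T)) → 2
  σ[e<2]((π[d](ρ[y/x](R)) ⋈[d=e] π[e](T))) → 2
E2 stepwise |·|:
  R → 4
  ρ[y/x](R) → 4
  π[d](ρ[y/x](R)) → 4
  T → 3
  π[e](T) → 3
  σ[e<2](π[e](T)) → 1
  (π[d](ρ[y/x](R)) ⋈[d=e] σ[e<2](π[e](T))) → 2

E1 and E2 produce the same multiset:
d | e
1 | 1
1 | 1

yes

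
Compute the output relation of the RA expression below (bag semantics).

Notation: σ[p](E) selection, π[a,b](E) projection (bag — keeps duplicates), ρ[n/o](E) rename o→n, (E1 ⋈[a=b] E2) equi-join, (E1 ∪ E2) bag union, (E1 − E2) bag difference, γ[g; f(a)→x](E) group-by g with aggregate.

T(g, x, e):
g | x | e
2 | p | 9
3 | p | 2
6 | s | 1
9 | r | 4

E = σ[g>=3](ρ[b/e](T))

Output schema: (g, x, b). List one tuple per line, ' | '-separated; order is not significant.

Row counts bottom-up:
  T → 4
  ρ[b/e](T) → 4
  σ[g>=3](ρ[b/e](T)) → 3

== RESULT ==
g | x | b
3 | p | 2
6 | s | 1
9 | r | 4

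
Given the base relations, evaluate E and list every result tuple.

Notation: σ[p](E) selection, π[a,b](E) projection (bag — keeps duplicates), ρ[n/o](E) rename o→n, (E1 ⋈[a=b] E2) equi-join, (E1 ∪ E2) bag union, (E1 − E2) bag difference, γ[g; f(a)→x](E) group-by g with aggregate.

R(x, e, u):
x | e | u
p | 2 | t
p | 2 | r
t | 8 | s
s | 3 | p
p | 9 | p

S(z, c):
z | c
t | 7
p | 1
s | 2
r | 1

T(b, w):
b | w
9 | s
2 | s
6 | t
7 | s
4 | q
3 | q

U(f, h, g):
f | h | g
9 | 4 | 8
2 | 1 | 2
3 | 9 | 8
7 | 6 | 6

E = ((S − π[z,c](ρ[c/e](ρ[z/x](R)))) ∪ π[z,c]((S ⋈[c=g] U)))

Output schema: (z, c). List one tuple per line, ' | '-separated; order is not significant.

Per-node cardinality:
  S → 4
  R → 5
  ρ[z/x](R) → 5
  ρ[c/e](ρ[z/x](R)) → 5
  π[z,c](ρ[c/e](ρ[z/x](R))) → 5
  (S − π[z,c](ρ[c/e](ρ[z/x](R)))) → 4
  S → 4
  U → 4
  (S ⋈[c=g] U) → 1
  π[z,c]((S ⋈[c=g] U)) → 1
  ((S − π[z,c](ρ[c/e](ρ[z/x](R)))) ∪ π[z,c]((S ⋈[c=g] U))) → 5

== RESULT ==
z | c
p | 1
r | 1
s | 2
s | 2
t | 7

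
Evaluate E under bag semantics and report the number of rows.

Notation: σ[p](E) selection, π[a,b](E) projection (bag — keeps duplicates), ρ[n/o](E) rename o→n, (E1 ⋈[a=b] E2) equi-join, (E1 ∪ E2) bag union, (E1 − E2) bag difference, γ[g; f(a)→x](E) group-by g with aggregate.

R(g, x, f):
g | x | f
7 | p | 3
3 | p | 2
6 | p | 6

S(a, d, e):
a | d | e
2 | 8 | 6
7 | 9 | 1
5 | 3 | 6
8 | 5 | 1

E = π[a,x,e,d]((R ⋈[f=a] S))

Row counts bottom-up:
  R → 3
  S → 4
  (R ⋈[f=a] S) → 1
  π[a,x,e,d]((R ⋈[f=a] S)) → 1

|E| = 1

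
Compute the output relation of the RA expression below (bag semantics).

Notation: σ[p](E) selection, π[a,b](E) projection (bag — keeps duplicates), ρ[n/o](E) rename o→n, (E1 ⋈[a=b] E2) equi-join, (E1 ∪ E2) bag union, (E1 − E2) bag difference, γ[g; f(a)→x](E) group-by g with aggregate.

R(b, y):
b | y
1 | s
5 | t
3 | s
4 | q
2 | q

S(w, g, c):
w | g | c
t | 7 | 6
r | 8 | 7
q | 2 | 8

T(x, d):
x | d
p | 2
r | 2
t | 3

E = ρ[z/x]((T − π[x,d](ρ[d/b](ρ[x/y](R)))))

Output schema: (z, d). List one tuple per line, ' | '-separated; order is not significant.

Subexpression sizes:
  T → 3
  R → 5
  ρ[x/y](R) → 5
  ρ[d/b](ρ[x/y](R)) → 5
  π[x,d](ρ[d/b](ρ[x/y](R))) → 5
  (T − π[x,d](ρ[d/b](ρ[x/y](R)))) → 3
  ρ[z/x]((T − π[x,d](ρ[d/b](ρ[x/y](R))))) → 3

== RESULT ==
z | d
p | 2
r | 2
t | 3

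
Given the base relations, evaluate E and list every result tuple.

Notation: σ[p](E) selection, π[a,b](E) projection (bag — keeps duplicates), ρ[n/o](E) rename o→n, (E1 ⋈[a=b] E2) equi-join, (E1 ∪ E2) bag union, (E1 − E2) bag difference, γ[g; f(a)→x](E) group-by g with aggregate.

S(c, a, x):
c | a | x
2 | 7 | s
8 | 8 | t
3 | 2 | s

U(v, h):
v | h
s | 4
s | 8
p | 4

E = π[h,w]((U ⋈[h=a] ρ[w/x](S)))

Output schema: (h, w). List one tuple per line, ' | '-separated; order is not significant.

Subexpression sizes:
  U → 3
  S → 3
  ρ[w/x](S) → 3
  (U ⋈[h=a] ρ[w/x](S)) → 1
  π[h,w]((U ⋈[h=a] ρ[w/x](S))) → 1

== RESULT ==
h | w
8 | t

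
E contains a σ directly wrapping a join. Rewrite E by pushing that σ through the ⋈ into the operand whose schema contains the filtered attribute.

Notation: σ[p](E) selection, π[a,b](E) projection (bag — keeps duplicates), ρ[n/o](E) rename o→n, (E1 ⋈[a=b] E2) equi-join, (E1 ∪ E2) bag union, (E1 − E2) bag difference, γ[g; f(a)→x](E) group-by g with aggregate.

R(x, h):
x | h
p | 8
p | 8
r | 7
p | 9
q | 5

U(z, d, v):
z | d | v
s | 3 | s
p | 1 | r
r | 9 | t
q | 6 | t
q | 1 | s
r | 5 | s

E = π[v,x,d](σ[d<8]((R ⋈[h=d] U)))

σ filters on d, owned by the right side.
E' = π[v,x,d]((R ⋈[h=d] σ[d<8](U)))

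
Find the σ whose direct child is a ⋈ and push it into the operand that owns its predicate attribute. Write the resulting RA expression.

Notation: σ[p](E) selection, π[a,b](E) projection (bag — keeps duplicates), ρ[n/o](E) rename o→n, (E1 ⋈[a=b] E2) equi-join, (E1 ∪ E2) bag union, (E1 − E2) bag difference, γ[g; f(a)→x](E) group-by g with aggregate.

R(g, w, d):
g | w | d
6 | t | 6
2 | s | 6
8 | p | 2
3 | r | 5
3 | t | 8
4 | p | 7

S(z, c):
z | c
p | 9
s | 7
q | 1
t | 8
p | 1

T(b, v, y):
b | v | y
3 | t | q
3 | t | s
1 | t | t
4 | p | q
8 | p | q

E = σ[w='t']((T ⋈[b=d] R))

σ filters on w, owned by the right side.
E' = (T ⋈[b=d] σ[w='t'](R))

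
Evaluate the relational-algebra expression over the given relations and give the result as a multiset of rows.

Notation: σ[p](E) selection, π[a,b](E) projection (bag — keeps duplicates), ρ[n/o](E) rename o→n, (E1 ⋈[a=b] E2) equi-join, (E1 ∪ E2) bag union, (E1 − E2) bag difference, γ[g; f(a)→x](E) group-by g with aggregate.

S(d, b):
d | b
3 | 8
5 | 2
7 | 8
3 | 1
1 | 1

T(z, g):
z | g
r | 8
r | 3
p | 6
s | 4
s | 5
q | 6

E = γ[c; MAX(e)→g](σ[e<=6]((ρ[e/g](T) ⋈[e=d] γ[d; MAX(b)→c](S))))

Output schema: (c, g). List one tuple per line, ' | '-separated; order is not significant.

Stepwise |·|:
  T → 6
  ρ[e/g](T) → 6
  S → 5
  γ[d; MAX(b)→c](S) → 4
  (ρ[e/g](T) ⋈[e=d] γ[d; MAX(b)→c](S)) → 2
  σ[e<=6]((ρ[e/g](T) ⋈[e=d] γ[d; MAX(b)→c](S))) → 2
  γ[c; MAX(e)→g](σ[e<=6]((ρ[e/g](T) ⋈[e=d] γ[d; MAX(b)→c](S)))) → 2

== RESULT ==
c | g
2 | 5
8 | 3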